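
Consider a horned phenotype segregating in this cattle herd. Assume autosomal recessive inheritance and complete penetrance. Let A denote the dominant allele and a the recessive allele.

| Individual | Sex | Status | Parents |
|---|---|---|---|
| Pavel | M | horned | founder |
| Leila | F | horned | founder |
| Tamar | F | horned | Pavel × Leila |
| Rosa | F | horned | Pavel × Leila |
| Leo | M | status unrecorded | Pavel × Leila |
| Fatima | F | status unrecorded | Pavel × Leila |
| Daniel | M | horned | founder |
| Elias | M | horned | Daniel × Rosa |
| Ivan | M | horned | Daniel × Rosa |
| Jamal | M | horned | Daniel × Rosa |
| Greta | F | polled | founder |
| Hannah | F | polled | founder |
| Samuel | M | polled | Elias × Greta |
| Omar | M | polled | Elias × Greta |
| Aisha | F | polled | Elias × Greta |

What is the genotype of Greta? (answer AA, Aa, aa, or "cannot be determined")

cannot be determined

Greta's phenotype allows AA or Aa, and no parent or child forces a single allele at both positions; consistent genotype assignments exist with Greta as AA or Aa.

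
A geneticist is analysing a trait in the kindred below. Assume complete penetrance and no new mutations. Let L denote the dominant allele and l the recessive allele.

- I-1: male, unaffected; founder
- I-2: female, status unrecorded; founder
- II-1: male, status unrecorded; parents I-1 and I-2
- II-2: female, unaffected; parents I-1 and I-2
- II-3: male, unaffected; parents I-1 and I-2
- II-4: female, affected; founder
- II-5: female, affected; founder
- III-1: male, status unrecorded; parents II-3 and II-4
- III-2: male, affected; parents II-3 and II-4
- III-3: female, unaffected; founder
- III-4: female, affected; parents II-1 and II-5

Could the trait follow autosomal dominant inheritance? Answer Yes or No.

Yes

A consistent assignment under autosomal dominant exists: I-1 ll, I-2 Ll, II-1 Ll, II-2 ll, II-3 ll, II-4 LL, II-5 LL, III-1 Ll, III-2 Ll, III-3 ll, III-4 LL.
In this assignment every recorded phenotype matches its genotype and every non-founder's genotype is obtainable from its parents' genotypes, so the pedigree is consistent.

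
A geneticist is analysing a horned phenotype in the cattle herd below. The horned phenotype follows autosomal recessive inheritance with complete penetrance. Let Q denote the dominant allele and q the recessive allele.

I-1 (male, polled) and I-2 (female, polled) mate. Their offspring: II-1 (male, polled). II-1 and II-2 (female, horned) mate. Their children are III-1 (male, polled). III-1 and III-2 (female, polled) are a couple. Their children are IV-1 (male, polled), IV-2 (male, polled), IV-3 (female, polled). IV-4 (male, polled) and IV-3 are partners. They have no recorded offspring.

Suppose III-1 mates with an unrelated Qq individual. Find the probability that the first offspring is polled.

3/4

III-1 is polled so carries Q and received q from II-2 (qq), so III-1 is Qq.
The cross gives 1/4 QQ : 1/2 Qq : 1/4 qq, so P(offspring is polled) = 3/4.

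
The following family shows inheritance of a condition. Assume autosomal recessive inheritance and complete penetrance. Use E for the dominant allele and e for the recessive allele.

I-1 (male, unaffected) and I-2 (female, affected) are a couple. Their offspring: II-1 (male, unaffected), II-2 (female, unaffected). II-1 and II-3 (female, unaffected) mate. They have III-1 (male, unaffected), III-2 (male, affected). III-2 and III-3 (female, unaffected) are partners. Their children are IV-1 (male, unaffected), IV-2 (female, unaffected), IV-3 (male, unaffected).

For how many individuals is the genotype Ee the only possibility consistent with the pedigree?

6

Obligate heterozygotes: II-1 is unaffected so carries E and received e from I-2 (ee), so II-1 is Ee; II-2 is unaffected so carries E and received e from I-2 (ee), so II-2 is Ee; II-3 is unaffected so carries E and passed e to III-2 (ee), so II-3 is Ee; IV-1 is unaffected so carries E and received e from III-2 (ee), so IV-1 is Ee; IV-2 is unaffected so carries E and received e from III-2 (ee), so IV-2 is Ee; IV-3 is unaffected so carries E and received e from III-2 (ee), so IV-3 is Ee.
Every other individual is either homozygous by phenotype or has at least one consistent homozygous assignment, so the count is 6.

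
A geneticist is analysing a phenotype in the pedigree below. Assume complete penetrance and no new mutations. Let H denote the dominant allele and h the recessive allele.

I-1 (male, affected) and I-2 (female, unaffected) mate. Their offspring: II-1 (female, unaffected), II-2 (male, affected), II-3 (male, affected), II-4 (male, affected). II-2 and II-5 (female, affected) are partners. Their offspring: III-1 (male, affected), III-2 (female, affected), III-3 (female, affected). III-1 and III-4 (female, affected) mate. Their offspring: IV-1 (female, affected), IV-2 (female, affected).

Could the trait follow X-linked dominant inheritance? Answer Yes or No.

Under X-linked dominant, II-1 (unaffected, female) cannot arise from I-1 (affected) × I-2 (unaffected).

No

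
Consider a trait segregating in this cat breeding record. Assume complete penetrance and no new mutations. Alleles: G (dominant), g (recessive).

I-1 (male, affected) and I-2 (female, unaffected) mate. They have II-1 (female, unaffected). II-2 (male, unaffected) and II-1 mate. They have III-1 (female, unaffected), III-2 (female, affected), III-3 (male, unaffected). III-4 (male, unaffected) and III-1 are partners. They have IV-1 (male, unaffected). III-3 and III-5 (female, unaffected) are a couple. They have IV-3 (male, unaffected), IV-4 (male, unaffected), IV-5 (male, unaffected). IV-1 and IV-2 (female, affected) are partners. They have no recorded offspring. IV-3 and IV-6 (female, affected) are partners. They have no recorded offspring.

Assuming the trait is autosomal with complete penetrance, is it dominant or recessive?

recessive

II-2 and II-1 are both unaffected yet have an affected child III-2. Under dominance, an affected child requires at least one affected parent, so the trait cannot be dominant.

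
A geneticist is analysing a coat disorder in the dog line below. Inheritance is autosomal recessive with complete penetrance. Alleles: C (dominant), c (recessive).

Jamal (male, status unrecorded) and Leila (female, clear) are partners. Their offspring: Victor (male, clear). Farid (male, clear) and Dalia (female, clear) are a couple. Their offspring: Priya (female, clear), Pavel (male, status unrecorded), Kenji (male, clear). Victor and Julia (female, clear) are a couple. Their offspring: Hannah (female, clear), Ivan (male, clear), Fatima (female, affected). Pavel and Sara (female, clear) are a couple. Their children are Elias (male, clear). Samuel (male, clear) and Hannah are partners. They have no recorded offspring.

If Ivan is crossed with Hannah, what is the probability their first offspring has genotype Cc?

4/9

Victor is clear so carries C and passed c to Fatima (cc), so Victor is Cc.
Julia is clear so carries C and passed c to Fatima (cc), so Julia is Cc.
Ivan is a clear offspring of Victor (Cc) × Julia (Cc), whose cross gives 1/4 CC : 1/2 Cc : 1/4 cc; conditioning on being clear, Ivan is CC with probability 1/3, Cc with probability 2/3.
Hannah is a clear offspring of Victor (Cc) × Julia (Cc), whose cross gives 1/4 CC : 1/2 Cc : 1/4 cc; conditioning on being clear, Hannah is CC with probability 1/3, Cc with probability 2/3.
Summing over parental genotype combinations, P(offspring has genotype Cc) = 2/9·1/2 + 2/9·1/2 + 4/9·1/2 = 4/9.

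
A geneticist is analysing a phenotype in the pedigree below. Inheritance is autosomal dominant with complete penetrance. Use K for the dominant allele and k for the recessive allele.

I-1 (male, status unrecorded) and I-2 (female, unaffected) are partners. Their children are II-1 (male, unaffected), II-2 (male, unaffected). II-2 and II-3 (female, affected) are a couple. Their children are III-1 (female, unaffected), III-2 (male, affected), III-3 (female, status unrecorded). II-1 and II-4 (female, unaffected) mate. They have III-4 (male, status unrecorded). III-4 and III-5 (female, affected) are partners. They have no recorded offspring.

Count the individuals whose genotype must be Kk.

Obligate heterozygotes: II-3 is affected so carries K and passed k to III-1 (kk), so II-3 is Kk; III-2 is affected so carries K and received k from II-2 (kk), so III-2 is Kk.
Every other individual is either homozygous by phenotype or has at least one consistent homozygous assignment, so the count is 2.

2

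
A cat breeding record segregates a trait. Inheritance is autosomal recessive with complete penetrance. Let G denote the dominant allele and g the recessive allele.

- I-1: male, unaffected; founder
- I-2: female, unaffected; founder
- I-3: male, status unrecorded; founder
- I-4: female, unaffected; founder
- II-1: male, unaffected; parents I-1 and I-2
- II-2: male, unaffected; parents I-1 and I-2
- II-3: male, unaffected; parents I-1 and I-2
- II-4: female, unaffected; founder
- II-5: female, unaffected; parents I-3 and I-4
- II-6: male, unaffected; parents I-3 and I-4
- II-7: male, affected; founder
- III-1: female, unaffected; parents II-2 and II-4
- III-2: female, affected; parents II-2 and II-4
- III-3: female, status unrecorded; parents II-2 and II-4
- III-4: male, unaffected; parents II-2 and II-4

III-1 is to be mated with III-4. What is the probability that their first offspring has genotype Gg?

4/9

II-2 is unaffected so carries G and passed g to III-2 (gg), so II-2 is Gg.
II-4 is unaffected so carries G and passed g to III-2 (gg), so II-4 is Gg.
III-1 is an unaffected offspring of II-2 (Gg) × II-4 (Gg), whose cross gives 1/4 GG : 1/2 Gg : 1/4 gg; conditioning on being unaffected, III-1 is GG with probability 1/3, Gg with probability 2/3.
III-4 is an unaffected offspring of II-2 (Gg) × II-4 (Gg), whose cross gives 1/4 GG : 1/2 Gg : 1/4 gg; conditioning on being unaffected, III-4 is GG with probability 1/3, Gg with probability 2/3.
Summing over parental genotype combinations, P(offspring has genotype Gg) = 2/9·1/2 + 2/9·1/2 + 4/9·1/2 = 4/9.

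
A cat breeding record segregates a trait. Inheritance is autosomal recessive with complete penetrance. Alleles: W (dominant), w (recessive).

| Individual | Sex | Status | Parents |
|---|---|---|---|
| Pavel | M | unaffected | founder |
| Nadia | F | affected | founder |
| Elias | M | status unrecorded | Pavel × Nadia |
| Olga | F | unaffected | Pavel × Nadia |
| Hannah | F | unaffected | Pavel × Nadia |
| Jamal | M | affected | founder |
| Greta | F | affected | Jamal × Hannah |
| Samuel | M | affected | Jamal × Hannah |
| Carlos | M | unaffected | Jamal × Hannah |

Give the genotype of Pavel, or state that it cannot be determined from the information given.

Pavel's phenotype allows WW or Ww, and no parent or child forces a single allele at both positions; consistent genotype assignments exist with Pavel as WW or Ww.

cannot be determined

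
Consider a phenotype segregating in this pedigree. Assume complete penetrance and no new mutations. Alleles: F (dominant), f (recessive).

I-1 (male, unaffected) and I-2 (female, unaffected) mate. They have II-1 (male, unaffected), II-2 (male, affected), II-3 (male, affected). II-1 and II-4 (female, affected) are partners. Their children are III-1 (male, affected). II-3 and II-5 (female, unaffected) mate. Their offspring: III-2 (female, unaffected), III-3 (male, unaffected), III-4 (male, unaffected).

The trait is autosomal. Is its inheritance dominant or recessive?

recessive

I-1 and I-2 are both unaffected yet have an affected child II-2. Under dominance, an affected child requires at least one affected parent, so the trait cannot be dominant.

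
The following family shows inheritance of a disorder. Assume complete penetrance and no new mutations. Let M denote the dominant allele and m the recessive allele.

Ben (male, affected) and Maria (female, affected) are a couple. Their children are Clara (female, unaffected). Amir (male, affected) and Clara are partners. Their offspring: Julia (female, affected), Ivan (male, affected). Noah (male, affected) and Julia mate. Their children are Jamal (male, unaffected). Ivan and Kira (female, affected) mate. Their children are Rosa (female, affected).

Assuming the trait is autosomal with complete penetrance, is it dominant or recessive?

Ben and Maria are both affected yet have an unaffected child Clara. Under a recessive model two affected parents are homozygous and every child would be affected, so the trait cannot be recessive.

dominant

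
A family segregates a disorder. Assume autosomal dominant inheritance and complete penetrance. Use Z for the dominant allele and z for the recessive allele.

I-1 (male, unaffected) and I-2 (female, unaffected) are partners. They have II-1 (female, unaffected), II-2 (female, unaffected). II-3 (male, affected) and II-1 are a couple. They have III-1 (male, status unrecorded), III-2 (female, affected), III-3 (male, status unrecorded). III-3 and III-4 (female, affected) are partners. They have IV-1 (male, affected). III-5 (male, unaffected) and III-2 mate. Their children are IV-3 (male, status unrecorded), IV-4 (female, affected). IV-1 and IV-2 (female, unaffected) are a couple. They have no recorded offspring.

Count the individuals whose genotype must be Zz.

2

Obligate heterozygotes: III-2 is affected so carries Z and received z from II-1 (zz), so III-2 is Zz; IV-4 is affected so carries Z and received z from III-5 (zz), so IV-4 is Zz.
Every other individual is either homozygous by phenotype or has at least one consistent homozygous assignment, so the count is 2.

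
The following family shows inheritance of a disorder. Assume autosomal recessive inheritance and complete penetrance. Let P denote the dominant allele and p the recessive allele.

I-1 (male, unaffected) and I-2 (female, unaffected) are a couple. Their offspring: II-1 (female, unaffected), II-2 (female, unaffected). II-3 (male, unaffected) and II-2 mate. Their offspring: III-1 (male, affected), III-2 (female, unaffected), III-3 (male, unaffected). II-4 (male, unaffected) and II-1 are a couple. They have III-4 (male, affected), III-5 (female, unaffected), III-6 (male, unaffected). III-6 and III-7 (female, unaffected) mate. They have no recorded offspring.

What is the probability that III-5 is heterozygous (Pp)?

2/3

II-4 is unaffected so carries P and passed p to III-4 (pp), so II-4 is Pp.
II-1 is unaffected so carries P and passed p to III-4 (pp), so II-1 is Pp.
Their cross gives offspring ratios 1/4 PP : 1/2 Pp : 1/4 pp. Conditioning on III-5 being unaffected, P(Pp) = 1/2 / 3/4 = 2/3.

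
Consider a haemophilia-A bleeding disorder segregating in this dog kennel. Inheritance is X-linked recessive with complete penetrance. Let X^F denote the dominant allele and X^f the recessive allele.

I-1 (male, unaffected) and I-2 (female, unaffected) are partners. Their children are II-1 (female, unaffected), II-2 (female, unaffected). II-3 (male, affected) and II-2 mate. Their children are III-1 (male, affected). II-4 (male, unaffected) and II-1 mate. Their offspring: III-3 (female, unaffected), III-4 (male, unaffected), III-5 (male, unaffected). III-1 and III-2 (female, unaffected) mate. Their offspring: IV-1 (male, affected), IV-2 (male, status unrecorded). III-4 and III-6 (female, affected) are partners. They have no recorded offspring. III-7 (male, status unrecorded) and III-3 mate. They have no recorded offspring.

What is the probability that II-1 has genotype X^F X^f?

1/5

I-1 is unaffected, so I-1 is X^F Y.
I-2 is unaffected so carries F and passed f to II-2 (X^F X^f, whose F came from I-1), so I-2 is X^F X^f.
Their cross gives offspring ratios 1/2 X^F X^F : 1/2 X^F X^f. Conditioning on II-1 being unaffected, P(X^F X^f) = 1/2 / 1 = 1/2 before taking II-1's own offspring into account.
II-4 is unaffected, so II-4 is X^F Y.
Now use II-1's offspring. Probability of each recorded status — unaffected son III-4: 1/2 if II-1 is X^F X^f, 1 if X^F X^F; unaffected son III-5: 1/2 if II-1 is X^F X^f, 1 if X^F X^F. (III-3: equally likely either way, so uninformative.)
Bayes: P(X^F X^f) = 1/2·1/4 / (1/2·1/4 + 1/2·1) = 1/5.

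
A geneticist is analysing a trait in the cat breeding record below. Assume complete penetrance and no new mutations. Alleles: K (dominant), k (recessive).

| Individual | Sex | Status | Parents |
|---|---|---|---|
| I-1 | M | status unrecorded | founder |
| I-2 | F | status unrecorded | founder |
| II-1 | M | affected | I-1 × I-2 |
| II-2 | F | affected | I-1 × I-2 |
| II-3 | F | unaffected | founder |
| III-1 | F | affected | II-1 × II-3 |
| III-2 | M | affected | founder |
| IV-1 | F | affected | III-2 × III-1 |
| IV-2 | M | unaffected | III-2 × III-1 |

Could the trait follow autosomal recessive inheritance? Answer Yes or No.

Under autosomal recessive, IV-2 (unaffected, male) cannot arise from III-2 (affected) × III-1 (affected).

No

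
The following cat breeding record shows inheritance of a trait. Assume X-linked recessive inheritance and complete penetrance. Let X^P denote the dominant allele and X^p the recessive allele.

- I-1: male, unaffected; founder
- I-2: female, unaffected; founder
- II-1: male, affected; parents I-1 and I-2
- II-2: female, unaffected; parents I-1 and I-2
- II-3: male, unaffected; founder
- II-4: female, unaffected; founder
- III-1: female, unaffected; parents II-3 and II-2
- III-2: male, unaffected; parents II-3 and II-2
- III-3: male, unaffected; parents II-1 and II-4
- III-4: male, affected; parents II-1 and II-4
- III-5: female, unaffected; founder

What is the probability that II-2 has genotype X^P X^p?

1/3

I-1 is unaffected, so I-1 is X^P Y.
I-2 is unaffected so carries P and passed p to II-1 (X^p Y), so I-2 is X^P X^p.
Their cross gives offspring ratios 1/2 X^P X^P : 1/2 X^P X^p. Conditioning on II-2 being unaffected, P(X^P X^p) = 1/2 / 1 = 1/2 before taking II-2's own offspring into account.
II-3 is unaffected, so II-3 is X^P Y.
Now use II-2's offspring. Probability of each recorded status — unaffected son III-2: 1/2 if II-2 is X^P X^p, 1 if X^P X^P. (III-1: equally likely either way, so uninformative.)
Bayes: P(X^P X^p) = 1/2·1/2 / (1/2·1/2 + 1/2·1) = 1/3.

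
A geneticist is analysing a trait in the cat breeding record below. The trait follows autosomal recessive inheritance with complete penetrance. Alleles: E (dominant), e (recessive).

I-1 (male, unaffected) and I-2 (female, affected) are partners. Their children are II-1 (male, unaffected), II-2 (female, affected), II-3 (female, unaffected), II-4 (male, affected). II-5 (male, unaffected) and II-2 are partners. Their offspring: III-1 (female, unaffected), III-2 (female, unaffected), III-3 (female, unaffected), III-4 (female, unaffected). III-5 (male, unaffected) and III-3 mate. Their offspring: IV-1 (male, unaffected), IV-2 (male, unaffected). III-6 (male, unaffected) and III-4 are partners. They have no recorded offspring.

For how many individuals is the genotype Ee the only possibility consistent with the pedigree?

Obligate heterozygotes: I-1 is unaffected so carries E and passed e to II-2 (ee), so I-1 is Ee; II-1 is unaffected so carries E and received e from I-2 (ee), so II-1 is Ee; II-3 is unaffected so carries E and received e from I-2 (ee), so II-3 is Ee; III-1 is unaffected so carries E and received e from II-2 (ee), so III-1 is Ee; III-2 is unaffected so carries E and received e from II-2 (ee), so III-2 is Ee; III-3 is unaffected so carries E and received e from II-2 (ee), so III-3 is Ee; III-4 is unaffected so carries E and received e from II-2 (ee), so III-4 is Ee.
Every other individual is either homozygous by phenotype or has at least one consistent homozygous assignment, so the count is 7.

7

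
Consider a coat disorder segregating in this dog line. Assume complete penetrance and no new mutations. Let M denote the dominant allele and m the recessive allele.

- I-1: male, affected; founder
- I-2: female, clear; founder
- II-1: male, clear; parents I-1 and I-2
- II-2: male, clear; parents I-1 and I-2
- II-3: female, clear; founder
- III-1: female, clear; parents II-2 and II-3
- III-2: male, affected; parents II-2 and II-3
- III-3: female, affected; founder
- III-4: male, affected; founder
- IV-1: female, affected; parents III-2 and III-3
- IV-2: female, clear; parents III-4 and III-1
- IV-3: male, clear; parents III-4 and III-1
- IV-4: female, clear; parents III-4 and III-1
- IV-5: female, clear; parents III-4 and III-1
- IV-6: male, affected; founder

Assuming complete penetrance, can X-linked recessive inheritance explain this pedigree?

A consistent assignment under X-linked recessive exists: I-1 X^m Y, I-2 X^M X^M, II-1 X^M Y, II-2 X^M Y, II-3 X^M X^m, III-1 X^M X^M, III-2 X^m Y, III-3 X^m X^m, III-4 X^m Y, IV-1 X^m X^m, IV-2 X^M X^m, IV-3 X^M Y, IV-4 X^M X^m, IV-5 X^M X^m, IV-6 X^m Y.
In this assignment every recorded phenotype matches its genotype and every non-founder's genotype is obtainable from its parents' genotypes, so the pedigree is consistent.

Yes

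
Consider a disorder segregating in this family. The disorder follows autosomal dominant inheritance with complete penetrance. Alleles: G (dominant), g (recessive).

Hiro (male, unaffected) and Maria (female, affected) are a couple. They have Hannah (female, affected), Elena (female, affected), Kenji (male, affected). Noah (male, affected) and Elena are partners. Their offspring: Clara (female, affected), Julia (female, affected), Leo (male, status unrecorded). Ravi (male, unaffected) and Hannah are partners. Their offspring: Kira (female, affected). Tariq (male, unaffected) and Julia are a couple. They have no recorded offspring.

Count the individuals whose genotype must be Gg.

Obligate heterozygotes: Hannah is affected so carries G and received g from Hiro (gg), so Hannah is Gg; Elena is affected so carries G and received g from Hiro (gg), so Elena is Gg; Kenji is affected so carries G and received g from Hiro (gg), so Kenji is Gg; Kira is affected so carries G and received g from Ravi (gg), so Kira is Gg.
Every other individual is either homozygous by phenotype or has at least one consistent homozygous assignment, so the count is 4.

4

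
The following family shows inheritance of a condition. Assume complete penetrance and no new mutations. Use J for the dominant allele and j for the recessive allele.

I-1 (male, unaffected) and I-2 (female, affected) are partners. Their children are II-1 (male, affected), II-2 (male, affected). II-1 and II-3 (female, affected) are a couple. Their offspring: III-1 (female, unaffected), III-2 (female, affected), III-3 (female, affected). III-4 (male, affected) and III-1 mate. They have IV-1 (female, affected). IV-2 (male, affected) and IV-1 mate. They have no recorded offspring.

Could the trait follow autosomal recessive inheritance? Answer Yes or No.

Under autosomal recessive, III-1 (unaffected, female) cannot arise from II-1 (affected) × II-3 (affected).

No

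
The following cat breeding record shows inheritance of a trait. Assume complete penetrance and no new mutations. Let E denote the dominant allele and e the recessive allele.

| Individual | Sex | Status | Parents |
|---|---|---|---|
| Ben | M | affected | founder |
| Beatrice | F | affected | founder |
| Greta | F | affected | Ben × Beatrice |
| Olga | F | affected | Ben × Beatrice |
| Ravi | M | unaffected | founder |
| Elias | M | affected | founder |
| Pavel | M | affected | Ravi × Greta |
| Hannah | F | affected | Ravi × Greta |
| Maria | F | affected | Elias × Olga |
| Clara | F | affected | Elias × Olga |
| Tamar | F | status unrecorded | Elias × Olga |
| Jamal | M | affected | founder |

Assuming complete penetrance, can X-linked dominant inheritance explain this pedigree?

A consistent assignment under X-linked dominant exists: Ben X^E Y, Beatrice X^E X^E, Greta X^E X^E, Olga X^E X^E, Ravi X^e Y, Elias X^E Y, Pavel X^E Y, Hannah X^E X^e, Maria X^E X^E, Clara X^E X^E, Tamar X^E X^E, Jamal X^E Y.
In this assignment every recorded phenotype matches its genotype and every non-founder's genotype is obtainable from its parents' genotypes, so the pedigree is consistent.

Yes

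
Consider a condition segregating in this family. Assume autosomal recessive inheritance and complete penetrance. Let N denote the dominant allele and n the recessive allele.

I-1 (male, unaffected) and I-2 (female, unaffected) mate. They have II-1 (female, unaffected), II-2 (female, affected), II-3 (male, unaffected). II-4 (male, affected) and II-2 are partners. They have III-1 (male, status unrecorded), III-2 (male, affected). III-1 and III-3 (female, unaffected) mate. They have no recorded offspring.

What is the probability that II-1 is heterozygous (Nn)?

I-1 is unaffected so carries N and passed n to II-2 (nn), so I-1 is Nn.
I-2 is unaffected so carries N and passed n to II-2 (nn), so I-2 is Nn.
Their cross gives offspring ratios 1/4 NN : 1/2 Nn : 1/4 nn. Conditioning on II-1 being unaffected, P(Nn) = 1/2 / 3/4 = 2/3.

2/3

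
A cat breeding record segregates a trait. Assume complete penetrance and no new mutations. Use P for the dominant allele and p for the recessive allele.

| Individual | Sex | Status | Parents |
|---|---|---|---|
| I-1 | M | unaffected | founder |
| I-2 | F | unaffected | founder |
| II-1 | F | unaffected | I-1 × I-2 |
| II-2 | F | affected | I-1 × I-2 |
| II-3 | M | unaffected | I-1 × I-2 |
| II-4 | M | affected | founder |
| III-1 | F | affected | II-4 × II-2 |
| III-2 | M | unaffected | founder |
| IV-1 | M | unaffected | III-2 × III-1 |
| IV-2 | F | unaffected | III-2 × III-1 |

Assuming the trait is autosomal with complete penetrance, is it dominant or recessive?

recessive

I-1 and I-2 are both unaffected yet have an affected child II-2. Under dominance, an affected child requires at least one affected parent, so the trait cannot be dominant.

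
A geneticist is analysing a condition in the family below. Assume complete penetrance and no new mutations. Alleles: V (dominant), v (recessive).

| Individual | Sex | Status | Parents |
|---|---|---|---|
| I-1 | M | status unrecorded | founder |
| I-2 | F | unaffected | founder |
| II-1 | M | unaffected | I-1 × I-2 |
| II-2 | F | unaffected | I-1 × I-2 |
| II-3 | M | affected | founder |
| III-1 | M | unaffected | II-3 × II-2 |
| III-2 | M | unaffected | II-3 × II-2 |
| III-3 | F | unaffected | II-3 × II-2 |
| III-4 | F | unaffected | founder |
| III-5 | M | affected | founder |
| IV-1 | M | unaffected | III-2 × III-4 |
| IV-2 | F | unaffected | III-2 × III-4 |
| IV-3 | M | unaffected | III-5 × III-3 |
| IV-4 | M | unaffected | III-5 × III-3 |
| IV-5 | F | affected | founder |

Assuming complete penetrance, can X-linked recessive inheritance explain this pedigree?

Yes

A consistent assignment under X-linked recessive exists: I-1 X^V Y, I-2 X^V X^V, II-1 X^V Y, II-2 X^V X^V, II-3 X^v Y, III-1 X^V Y, III-2 X^V Y, III-3 X^V X^v, III-4 X^V X^V, III-5 X^v Y, IV-1 X^V Y, IV-2 X^V X^V, IV-3 X^V Y, IV-4 X^V Y, IV-5 X^v X^v.
In this assignment every recorded phenotype matches its genotype and every non-founder's genotype is obtainable from its parents' genotypes, so the pedigree is consistent.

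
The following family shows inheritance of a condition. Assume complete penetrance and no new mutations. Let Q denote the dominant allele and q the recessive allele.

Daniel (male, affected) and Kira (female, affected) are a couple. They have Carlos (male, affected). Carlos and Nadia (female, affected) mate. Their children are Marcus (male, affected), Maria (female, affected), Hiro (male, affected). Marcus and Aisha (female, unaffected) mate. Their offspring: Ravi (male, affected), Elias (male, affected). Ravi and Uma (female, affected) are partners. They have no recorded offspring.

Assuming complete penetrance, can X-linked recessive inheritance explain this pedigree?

A consistent assignment under X-linked recessive exists: Daniel X^q Y, Kira X^q X^q, Carlos X^q Y, Nadia X^q X^q, Marcus X^q Y, Maria X^q X^q, Hiro X^q Y, Aisha X^Q X^q, Ravi X^q Y, Elias X^q Y, Uma X^q X^q.
In this assignment every recorded phenotype matches its genotype and every non-founder's genotype is obtainable from its parents' genotypes, so the pedigree is consistent.

Yes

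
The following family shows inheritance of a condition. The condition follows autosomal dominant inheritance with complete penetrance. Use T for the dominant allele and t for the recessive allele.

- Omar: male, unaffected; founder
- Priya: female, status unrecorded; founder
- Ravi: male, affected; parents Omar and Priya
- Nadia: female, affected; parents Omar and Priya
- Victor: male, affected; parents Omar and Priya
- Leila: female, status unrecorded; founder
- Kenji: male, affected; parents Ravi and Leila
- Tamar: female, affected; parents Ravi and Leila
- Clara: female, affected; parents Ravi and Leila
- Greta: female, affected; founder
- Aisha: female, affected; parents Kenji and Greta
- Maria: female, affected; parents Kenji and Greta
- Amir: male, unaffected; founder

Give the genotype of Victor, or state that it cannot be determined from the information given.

Tt

From phenotype alone, Victor is TT or Tt.
Victor is affected so carries T and received t from Omar (tt), so Victor is Tt.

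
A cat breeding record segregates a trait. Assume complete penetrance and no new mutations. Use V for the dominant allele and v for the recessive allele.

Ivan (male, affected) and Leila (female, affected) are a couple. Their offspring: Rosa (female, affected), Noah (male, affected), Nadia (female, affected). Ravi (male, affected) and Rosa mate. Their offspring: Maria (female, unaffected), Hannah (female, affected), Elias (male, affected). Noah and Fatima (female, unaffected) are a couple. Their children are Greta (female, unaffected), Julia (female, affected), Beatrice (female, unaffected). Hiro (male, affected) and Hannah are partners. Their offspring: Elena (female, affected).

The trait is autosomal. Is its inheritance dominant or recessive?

dominant

Ravi and Rosa are both affected yet have an unaffected child Maria. Under a recessive model two affected parents are homozygous and every child would be affected, so the trait cannot be recessive.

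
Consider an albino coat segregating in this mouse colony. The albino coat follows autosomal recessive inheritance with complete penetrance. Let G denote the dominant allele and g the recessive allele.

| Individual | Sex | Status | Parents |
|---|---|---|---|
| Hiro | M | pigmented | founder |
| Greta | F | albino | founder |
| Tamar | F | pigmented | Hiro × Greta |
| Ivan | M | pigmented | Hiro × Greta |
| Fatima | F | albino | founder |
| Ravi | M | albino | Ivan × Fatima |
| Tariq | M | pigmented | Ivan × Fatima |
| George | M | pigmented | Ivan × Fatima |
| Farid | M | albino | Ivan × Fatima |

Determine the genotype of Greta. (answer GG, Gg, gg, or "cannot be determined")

gg

Greta is albino, so Greta is gg.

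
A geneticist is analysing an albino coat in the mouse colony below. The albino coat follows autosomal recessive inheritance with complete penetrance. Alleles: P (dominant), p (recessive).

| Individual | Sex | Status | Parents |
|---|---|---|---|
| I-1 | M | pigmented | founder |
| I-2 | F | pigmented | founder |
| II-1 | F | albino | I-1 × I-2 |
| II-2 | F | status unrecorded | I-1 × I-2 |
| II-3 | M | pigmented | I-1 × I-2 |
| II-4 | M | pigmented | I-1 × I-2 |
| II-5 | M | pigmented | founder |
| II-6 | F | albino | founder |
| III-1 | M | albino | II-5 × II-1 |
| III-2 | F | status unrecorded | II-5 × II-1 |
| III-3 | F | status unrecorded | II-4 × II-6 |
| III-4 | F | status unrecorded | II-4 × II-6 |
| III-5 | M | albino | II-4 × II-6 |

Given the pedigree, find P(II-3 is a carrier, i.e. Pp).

2/3

I-1 is pigmented so carries P and passed p to II-1 (pp), so I-1 is Pp.
I-2 is pigmented so carries P and passed p to II-1 (pp), so I-2 is Pp.
Their cross gives offspring ratios 1/4 PP : 1/2 Pp : 1/4 pp. Conditioning on II-3 being pigmented, P(Pp) = 1/2 / 3/4 = 2/3.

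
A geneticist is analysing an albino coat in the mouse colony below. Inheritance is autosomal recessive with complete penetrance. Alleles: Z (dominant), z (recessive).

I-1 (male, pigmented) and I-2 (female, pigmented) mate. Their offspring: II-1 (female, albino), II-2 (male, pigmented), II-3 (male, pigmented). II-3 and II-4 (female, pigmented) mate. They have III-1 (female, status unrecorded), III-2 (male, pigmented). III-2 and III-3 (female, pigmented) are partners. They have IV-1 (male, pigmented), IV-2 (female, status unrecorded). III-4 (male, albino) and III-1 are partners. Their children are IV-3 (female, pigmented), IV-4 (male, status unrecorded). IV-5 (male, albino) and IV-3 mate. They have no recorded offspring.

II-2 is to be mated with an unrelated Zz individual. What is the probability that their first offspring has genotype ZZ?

1/3

I-1 is pigmented so carries Z and passed z to II-1 (zz), so I-1 is Zz.
I-2 is pigmented so carries Z and passed z to II-1 (zz), so I-2 is Zz.
II-2 is a pigmented offspring of I-1 (Zz) × I-2 (Zz), whose cross gives 1/4 ZZ : 1/2 Zz : 1/4 zz; conditioning on being pigmented, II-2 is ZZ with probability 1/3, Zz with probability 2/3.
Summing over parental genotype combinations, P(offspring has genotype ZZ) = 1/3·1/2 + 2/3·1/4 = 1/3.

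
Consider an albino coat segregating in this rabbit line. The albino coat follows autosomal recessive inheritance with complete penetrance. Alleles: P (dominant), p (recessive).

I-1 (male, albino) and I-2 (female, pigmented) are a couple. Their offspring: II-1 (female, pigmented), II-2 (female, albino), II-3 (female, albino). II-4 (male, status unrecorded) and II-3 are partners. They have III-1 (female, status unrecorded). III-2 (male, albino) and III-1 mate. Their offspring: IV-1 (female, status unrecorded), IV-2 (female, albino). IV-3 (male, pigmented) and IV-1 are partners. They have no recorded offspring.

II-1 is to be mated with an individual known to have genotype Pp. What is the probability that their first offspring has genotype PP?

1/4

II-1 is pigmented so carries P and received p from I-1 (pp), so II-1 is Pp.
The cross gives 1/4 PP : 1/2 Pp : 1/4 pp, so P(offspring has genotype PP) = 1/4.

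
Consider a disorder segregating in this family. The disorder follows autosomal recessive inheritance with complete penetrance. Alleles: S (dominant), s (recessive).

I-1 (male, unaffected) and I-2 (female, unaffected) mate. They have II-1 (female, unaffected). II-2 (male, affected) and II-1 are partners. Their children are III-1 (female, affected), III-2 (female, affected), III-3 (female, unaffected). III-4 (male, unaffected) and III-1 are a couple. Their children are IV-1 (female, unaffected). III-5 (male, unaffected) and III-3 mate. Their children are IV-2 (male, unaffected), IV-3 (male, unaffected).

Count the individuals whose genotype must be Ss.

3

Obligate heterozygotes: II-1 is unaffected so carries S and passed s to III-1 (ss), so II-1 is Ss; III-3 is unaffected so carries S and received s from II-2 (ss), so III-3 is Ss; IV-1 is unaffected so carries S and received s from III-1 (ss), so IV-1 is Ss.
Every other individual is either homozygous by phenotype or has at least one consistent homozygous assignment, so the count is 3.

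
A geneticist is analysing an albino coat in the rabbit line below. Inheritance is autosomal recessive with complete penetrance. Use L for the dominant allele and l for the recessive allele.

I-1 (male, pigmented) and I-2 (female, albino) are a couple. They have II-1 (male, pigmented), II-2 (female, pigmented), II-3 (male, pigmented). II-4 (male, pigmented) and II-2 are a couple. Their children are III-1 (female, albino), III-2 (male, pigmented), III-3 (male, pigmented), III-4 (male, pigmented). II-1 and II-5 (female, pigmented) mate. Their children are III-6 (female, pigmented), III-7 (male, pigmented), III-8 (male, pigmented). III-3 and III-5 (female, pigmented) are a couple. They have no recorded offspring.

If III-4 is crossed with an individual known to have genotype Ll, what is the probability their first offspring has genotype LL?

II-4 is pigmented so carries L and passed l to III-1 (ll), so II-4 is Ll.
II-2 is pigmented so carries L and received l from I-2 (ll), so II-2 is Ll.
III-4 is a pigmented offspring of II-4 (Ll) × II-2 (Ll), whose cross gives 1/4 LL : 1/2 Ll : 1/4 ll; conditioning on being pigmented, III-4 is LL with probability 1/3, Ll with probability 2/3.
Summing over parental genotype combinations, P(offspring has genotype LL) = 1/3·1/2 + 2/3·1/4 = 1/3.

1/3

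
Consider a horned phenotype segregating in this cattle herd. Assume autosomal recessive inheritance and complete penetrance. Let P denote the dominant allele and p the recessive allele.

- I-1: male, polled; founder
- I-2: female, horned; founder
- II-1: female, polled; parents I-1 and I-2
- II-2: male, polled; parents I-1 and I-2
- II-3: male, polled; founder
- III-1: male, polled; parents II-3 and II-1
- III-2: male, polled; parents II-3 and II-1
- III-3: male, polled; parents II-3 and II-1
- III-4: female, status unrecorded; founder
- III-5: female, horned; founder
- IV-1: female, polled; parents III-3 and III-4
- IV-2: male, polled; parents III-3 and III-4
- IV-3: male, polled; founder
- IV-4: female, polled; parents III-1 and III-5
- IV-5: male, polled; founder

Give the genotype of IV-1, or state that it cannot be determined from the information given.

cannot be determined

IV-1's phenotype allows PP or Pp, and no parent or child forces a single allele at both positions; consistent genotype assignments exist with IV-1 as PP or Pp.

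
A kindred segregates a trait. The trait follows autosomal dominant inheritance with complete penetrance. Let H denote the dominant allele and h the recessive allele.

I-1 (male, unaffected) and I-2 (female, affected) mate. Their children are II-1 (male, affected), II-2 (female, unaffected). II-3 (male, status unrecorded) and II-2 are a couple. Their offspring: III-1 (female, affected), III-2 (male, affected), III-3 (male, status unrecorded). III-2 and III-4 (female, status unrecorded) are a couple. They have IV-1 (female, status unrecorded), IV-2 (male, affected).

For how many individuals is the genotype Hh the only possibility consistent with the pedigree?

4

Obligate heterozygotes: I-2 is affected so carries H and passed h to II-2 (hh), so I-2 is Hh; II-1 is affected so carries H and received h from I-1 (hh), so II-1 is Hh; III-1 is affected so carries H and received h from II-2 (hh), so III-1 is Hh; III-2 is affected so carries H and received h from II-2 (hh), so III-2 is Hh.
Every other individual is either homozygous by phenotype or has at least one consistent homozygous assignment, so the count is 4.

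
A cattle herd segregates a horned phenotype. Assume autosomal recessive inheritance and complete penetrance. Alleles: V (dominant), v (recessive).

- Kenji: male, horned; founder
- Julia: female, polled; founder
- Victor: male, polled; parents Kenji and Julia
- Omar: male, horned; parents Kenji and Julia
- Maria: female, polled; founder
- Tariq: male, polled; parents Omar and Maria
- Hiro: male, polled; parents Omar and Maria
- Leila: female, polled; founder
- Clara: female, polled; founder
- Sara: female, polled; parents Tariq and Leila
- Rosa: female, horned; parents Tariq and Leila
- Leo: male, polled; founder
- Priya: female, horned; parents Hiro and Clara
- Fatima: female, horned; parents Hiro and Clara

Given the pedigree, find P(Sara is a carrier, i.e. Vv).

Tariq is polled so carries V and received v from Omar (vv), so Tariq is Vv.
Leila is polled so carries V and passed v to Rosa (vv), so Leila is Vv.
Their cross gives offspring ratios 1/4 VV : 1/2 Vv : 1/4 vv. Conditioning on Sara being polled, P(Vv) = 1/2 / 3/4 = 2/3.

2/3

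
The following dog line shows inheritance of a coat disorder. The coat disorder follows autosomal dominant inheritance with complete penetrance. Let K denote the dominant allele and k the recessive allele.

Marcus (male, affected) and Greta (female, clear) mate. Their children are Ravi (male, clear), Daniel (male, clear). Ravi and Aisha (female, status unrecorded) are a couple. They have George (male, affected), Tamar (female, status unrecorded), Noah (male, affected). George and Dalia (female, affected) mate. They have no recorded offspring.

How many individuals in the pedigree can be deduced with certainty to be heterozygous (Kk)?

Obligate heterozygotes: Marcus is affected so carries K and passed k to Ravi (kk), so Marcus is Kk; George is affected so carries K and received k from Ravi (kk), so George is Kk; Noah is affected so carries K and received k from Ravi (kk), so Noah is Kk.
Every other individual is either homozygous by phenotype or has at least one consistent homozygous assignment, so the count is 3.

3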